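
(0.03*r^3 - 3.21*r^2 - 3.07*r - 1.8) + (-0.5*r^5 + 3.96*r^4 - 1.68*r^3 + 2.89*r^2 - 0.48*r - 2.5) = -0.5*r^5 + 3.96*r^4 - 1.65*r^3 - 0.32*r^2 - 3.55*r - 4.3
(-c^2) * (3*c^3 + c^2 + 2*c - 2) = -3*c^5 - c^4 - 2*c^3 + 2*c^2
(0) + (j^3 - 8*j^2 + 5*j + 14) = j^3 - 8*j^2 + 5*j + 14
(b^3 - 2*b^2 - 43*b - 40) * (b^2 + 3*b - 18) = b^5 + b^4 - 67*b^3 - 133*b^2 + 654*b + 720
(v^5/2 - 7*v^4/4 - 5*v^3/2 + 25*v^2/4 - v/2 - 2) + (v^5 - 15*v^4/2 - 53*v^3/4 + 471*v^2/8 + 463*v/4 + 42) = 3*v^5/2 - 37*v^4/4 - 63*v^3/4 + 521*v^2/8 + 461*v/4 + 40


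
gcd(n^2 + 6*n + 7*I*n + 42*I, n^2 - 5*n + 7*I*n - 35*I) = n + 7*I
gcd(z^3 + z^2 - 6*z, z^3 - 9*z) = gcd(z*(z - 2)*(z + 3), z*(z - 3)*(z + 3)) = z^2 + 3*z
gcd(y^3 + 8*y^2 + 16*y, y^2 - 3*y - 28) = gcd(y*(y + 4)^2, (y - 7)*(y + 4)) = y + 4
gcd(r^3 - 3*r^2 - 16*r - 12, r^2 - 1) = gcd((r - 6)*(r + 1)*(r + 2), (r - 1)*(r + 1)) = r + 1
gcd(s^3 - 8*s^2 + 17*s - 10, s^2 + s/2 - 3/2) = s - 1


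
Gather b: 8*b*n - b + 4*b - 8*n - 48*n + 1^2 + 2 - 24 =b*(8*n + 3) - 56*n - 21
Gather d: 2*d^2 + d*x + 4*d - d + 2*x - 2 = 2*d^2 + d*(x + 3) + 2*x - 2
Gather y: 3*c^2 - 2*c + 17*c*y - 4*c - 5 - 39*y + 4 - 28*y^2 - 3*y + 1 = 3*c^2 - 6*c - 28*y^2 + y*(17*c - 42)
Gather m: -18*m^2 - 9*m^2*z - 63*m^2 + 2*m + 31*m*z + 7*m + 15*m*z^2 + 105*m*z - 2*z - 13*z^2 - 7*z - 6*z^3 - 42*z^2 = m^2*(-9*z - 81) + m*(15*z^2 + 136*z + 9) - 6*z^3 - 55*z^2 - 9*z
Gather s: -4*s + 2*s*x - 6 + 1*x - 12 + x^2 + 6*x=s*(2*x - 4) + x^2 + 7*x - 18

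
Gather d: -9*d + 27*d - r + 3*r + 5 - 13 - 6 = 18*d + 2*r - 14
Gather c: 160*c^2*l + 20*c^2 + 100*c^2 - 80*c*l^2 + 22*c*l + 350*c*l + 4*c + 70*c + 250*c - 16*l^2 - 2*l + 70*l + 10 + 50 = c^2*(160*l + 120) + c*(-80*l^2 + 372*l + 324) - 16*l^2 + 68*l + 60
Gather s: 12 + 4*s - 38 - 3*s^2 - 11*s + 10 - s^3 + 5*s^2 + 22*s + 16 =-s^3 + 2*s^2 + 15*s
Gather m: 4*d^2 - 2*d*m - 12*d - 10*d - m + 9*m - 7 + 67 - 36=4*d^2 - 22*d + m*(8 - 2*d) + 24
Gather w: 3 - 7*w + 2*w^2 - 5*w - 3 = 2*w^2 - 12*w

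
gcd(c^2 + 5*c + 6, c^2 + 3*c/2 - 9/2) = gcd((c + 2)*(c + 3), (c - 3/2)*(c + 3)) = c + 3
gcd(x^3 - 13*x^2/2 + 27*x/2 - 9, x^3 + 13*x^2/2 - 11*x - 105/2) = x - 3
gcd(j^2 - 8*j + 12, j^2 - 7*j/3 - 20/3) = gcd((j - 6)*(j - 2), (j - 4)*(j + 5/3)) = 1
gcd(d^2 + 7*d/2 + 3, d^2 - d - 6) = d + 2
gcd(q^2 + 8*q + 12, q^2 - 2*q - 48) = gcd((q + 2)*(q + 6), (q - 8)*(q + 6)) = q + 6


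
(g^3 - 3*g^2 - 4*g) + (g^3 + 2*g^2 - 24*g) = 2*g^3 - g^2 - 28*g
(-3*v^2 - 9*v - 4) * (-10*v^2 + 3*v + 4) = 30*v^4 + 81*v^3 + v^2 - 48*v - 16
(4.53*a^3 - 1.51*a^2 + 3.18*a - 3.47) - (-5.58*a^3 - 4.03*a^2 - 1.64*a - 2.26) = 10.11*a^3 + 2.52*a^2 + 4.82*a - 1.21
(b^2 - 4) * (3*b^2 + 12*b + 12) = 3*b^4 + 12*b^3 - 48*b - 48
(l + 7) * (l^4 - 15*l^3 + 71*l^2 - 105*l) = l^5 - 8*l^4 - 34*l^3 + 392*l^2 - 735*l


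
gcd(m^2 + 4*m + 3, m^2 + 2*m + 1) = m + 1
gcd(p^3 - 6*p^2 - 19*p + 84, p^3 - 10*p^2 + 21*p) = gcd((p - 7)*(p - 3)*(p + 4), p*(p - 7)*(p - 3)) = p^2 - 10*p + 21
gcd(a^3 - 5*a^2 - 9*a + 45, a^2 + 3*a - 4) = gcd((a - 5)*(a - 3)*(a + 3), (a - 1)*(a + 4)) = 1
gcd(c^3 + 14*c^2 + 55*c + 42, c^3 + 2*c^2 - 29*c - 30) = c^2 + 7*c + 6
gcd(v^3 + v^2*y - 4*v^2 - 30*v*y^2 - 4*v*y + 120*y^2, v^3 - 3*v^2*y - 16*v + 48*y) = v - 4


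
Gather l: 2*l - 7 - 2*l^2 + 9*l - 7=-2*l^2 + 11*l - 14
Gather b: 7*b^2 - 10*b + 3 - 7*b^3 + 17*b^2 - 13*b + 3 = -7*b^3 + 24*b^2 - 23*b + 6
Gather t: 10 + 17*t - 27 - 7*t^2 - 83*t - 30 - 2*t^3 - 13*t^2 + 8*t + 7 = -2*t^3 - 20*t^2 - 58*t - 40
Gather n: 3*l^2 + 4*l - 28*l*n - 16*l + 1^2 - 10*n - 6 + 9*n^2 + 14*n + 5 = 3*l^2 - 12*l + 9*n^2 + n*(4 - 28*l)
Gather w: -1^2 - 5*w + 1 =-5*w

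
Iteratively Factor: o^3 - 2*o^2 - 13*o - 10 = (o - 5)*(o^2 + 3*o + 2) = (o - 5)*(o + 2)*(o + 1)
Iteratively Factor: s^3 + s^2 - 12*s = (s + 4)*(s^2 - 3*s) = (s - 3)*(s + 4)*(s)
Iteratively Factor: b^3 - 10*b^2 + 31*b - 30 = (b - 3)*(b^2 - 7*b + 10) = (b - 3)*(b - 2)*(b - 5)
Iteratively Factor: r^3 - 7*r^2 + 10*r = (r)*(r^2 - 7*r + 10) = r*(r - 2)*(r - 5)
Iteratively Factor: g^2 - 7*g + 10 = (g - 5)*(g - 2)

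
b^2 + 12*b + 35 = (b + 5)*(b + 7)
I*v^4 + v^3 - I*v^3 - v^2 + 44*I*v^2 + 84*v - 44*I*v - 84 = (v - 6*I)*(v - 2*I)*(v + 7*I)*(I*v - I)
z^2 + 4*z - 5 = (z - 1)*(z + 5)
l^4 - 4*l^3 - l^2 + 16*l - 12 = (l - 3)*(l - 2)*(l - 1)*(l + 2)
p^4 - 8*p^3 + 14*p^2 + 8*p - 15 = (p - 5)*(p - 3)*(p - 1)*(p + 1)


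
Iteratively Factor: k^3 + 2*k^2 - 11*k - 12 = (k + 1)*(k^2 + k - 12) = (k - 3)*(k + 1)*(k + 4)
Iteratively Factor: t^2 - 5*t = (t)*(t - 5)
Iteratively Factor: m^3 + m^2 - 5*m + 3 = (m - 1)*(m^2 + 2*m - 3) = (m - 1)*(m + 3)*(m - 1)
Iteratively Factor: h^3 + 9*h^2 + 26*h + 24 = (h + 3)*(h^2 + 6*h + 8) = (h + 3)*(h + 4)*(h + 2)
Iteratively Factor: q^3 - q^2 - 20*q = (q + 4)*(q^2 - 5*q) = (q - 5)*(q + 4)*(q)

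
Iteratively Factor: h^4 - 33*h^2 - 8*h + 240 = (h + 4)*(h^3 - 4*h^2 - 17*h + 60) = (h - 3)*(h + 4)*(h^2 - h - 20) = (h - 3)*(h + 4)^2*(h - 5)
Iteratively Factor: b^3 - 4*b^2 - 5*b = (b)*(b^2 - 4*b - 5) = b*(b + 1)*(b - 5)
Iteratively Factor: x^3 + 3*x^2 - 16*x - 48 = (x + 4)*(x^2 - x - 12) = (x + 3)*(x + 4)*(x - 4)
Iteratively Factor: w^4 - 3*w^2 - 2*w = (w + 1)*(w^3 - w^2 - 2*w) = (w + 1)^2*(w^2 - 2*w) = (w - 2)*(w + 1)^2*(w)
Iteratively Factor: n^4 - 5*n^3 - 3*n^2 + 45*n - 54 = (n - 2)*(n^3 - 3*n^2 - 9*n + 27) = (n - 2)*(n + 3)*(n^2 - 6*n + 9) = (n - 3)*(n - 2)*(n + 3)*(n - 3)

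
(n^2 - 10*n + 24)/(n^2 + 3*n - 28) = (n - 6)/(n + 7)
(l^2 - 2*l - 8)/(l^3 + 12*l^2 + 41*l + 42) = (l - 4)/(l^2 + 10*l + 21)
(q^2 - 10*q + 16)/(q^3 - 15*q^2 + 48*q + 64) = (q - 2)/(q^2 - 7*q - 8)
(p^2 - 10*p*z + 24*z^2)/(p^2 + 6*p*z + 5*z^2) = (p^2 - 10*p*z + 24*z^2)/(p^2 + 6*p*z + 5*z^2)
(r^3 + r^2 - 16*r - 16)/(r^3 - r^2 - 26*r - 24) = (r - 4)/(r - 6)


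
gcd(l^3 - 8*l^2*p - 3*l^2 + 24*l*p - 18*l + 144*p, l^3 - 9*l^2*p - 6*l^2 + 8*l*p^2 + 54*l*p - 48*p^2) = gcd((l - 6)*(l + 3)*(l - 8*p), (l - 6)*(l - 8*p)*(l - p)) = -l^2 + 8*l*p + 6*l - 48*p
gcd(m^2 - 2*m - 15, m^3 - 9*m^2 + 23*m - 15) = m - 5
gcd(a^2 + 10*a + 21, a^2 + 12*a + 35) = a + 7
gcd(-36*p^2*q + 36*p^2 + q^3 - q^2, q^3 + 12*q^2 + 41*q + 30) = 1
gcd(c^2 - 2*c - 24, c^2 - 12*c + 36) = c - 6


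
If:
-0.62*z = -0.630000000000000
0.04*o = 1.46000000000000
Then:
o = 36.50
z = 1.02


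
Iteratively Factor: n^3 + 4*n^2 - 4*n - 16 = (n + 2)*(n^2 + 2*n - 8) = (n + 2)*(n + 4)*(n - 2)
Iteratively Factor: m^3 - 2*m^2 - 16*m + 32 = (m + 4)*(m^2 - 6*m + 8) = (m - 4)*(m + 4)*(m - 2)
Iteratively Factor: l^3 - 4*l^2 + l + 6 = (l + 1)*(l^2 - 5*l + 6) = (l - 3)*(l + 1)*(l - 2)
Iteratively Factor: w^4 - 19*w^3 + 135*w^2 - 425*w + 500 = (w - 5)*(w^3 - 14*w^2 + 65*w - 100) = (w - 5)^2*(w^2 - 9*w + 20) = (w - 5)^3*(w - 4)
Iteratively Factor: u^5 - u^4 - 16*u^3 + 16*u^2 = (u - 1)*(u^4 - 16*u^2) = (u - 4)*(u - 1)*(u^3 + 4*u^2) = (u - 4)*(u - 1)*(u + 4)*(u^2) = u*(u - 4)*(u - 1)*(u + 4)*(u)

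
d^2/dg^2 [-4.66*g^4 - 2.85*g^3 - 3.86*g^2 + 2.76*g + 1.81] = -55.92*g^2 - 17.1*g - 7.72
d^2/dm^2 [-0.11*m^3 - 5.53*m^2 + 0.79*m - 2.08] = -0.66*m - 11.06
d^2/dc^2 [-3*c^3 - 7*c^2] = -18*c - 14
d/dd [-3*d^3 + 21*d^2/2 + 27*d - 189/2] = -9*d^2 + 21*d + 27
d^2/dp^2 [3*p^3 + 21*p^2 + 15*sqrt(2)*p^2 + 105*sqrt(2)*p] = 18*p + 42 + 30*sqrt(2)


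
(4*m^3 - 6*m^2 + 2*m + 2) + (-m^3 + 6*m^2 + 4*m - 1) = 3*m^3 + 6*m + 1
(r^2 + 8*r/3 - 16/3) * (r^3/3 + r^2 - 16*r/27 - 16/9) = r^5/3 + 17*r^4/9 + 8*r^3/27 - 704*r^2/81 - 128*r/81 + 256/27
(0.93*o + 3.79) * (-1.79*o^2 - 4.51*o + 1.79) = -1.6647*o^3 - 10.9784*o^2 - 15.4282*o + 6.7841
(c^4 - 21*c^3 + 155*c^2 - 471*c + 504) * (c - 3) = c^5 - 24*c^4 + 218*c^3 - 936*c^2 + 1917*c - 1512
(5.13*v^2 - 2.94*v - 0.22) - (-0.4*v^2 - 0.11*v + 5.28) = 5.53*v^2 - 2.83*v - 5.5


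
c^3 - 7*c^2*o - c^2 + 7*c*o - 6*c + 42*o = (c - 3)*(c + 2)*(c - 7*o)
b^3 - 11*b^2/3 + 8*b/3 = b*(b - 8/3)*(b - 1)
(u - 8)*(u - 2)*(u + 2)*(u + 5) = u^4 - 3*u^3 - 44*u^2 + 12*u + 160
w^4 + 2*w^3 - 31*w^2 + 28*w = w*(w - 4)*(w - 1)*(w + 7)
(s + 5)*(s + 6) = s^2 + 11*s + 30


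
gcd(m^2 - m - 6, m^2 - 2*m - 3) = m - 3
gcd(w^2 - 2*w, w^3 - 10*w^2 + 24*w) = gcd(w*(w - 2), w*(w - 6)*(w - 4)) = w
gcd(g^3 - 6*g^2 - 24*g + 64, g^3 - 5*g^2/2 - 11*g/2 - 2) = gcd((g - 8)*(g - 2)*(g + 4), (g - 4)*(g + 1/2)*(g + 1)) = 1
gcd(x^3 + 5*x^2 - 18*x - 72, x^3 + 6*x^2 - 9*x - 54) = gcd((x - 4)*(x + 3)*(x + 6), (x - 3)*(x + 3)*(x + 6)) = x^2 + 9*x + 18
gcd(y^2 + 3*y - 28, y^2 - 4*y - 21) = 1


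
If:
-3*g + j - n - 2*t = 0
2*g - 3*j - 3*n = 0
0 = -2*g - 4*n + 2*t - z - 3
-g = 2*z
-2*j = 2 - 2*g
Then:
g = -54/11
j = -65/11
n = 29/11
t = 34/11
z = 27/11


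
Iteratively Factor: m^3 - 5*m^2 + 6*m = (m)*(m^2 - 5*m + 6) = m*(m - 2)*(m - 3)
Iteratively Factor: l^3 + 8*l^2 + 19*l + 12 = (l + 4)*(l^2 + 4*l + 3) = (l + 1)*(l + 4)*(l + 3)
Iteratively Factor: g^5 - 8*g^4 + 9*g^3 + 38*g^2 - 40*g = (g)*(g^4 - 8*g^3 + 9*g^2 + 38*g - 40) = g*(g - 4)*(g^3 - 4*g^2 - 7*g + 10) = g*(g - 5)*(g - 4)*(g^2 + g - 2) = g*(g - 5)*(g - 4)*(g + 2)*(g - 1)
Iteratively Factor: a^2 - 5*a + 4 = (a - 1)*(a - 4)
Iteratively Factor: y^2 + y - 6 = (y + 3)*(y - 2)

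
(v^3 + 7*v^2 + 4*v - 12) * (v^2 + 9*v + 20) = v^5 + 16*v^4 + 87*v^3 + 164*v^2 - 28*v - 240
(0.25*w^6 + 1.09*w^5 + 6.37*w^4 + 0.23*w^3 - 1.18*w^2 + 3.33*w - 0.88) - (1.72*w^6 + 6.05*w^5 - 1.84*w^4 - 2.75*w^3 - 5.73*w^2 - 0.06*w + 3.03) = -1.47*w^6 - 4.96*w^5 + 8.21*w^4 + 2.98*w^3 + 4.55*w^2 + 3.39*w - 3.91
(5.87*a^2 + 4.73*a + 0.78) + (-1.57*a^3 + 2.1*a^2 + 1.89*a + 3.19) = -1.57*a^3 + 7.97*a^2 + 6.62*a + 3.97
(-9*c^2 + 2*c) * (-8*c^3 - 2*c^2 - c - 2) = 72*c^5 + 2*c^4 + 5*c^3 + 16*c^2 - 4*c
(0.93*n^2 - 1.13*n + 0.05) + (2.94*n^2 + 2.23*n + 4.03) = 3.87*n^2 + 1.1*n + 4.08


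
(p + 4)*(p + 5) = p^2 + 9*p + 20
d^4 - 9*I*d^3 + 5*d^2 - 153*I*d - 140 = (d - 7*I)*(d - 5*I)*(d - I)*(d + 4*I)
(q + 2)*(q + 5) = q^2 + 7*q + 10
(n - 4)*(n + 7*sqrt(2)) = n^2 - 4*n + 7*sqrt(2)*n - 28*sqrt(2)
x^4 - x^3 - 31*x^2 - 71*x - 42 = (x - 7)*(x + 1)*(x + 2)*(x + 3)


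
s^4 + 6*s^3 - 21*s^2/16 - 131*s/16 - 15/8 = (s - 5/4)*(s + 1/4)*(s + 1)*(s + 6)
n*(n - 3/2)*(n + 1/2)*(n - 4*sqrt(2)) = n^4 - 4*sqrt(2)*n^3 - n^3 - 3*n^2/4 + 4*sqrt(2)*n^2 + 3*sqrt(2)*n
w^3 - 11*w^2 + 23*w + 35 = (w - 7)*(w - 5)*(w + 1)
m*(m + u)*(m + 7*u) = m^3 + 8*m^2*u + 7*m*u^2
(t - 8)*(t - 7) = t^2 - 15*t + 56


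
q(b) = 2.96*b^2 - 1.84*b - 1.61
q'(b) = 5.92*b - 1.84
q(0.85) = -1.04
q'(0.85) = 3.19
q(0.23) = -1.88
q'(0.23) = -0.48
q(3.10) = 21.13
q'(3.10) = 16.51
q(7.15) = 136.56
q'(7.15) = 40.49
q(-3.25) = 35.64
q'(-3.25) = -21.08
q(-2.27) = 17.82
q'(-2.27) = -15.28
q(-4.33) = 61.85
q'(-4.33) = -27.47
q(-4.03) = 53.88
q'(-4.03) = -25.70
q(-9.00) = 254.71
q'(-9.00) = -55.12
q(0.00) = -1.61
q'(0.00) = -1.84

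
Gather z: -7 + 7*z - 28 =7*z - 35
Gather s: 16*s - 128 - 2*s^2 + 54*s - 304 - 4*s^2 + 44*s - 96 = -6*s^2 + 114*s - 528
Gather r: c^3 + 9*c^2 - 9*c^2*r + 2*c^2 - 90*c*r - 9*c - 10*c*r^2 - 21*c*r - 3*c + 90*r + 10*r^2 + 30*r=c^3 + 11*c^2 - 12*c + r^2*(10 - 10*c) + r*(-9*c^2 - 111*c + 120)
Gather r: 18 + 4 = 22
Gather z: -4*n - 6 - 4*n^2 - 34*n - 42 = -4*n^2 - 38*n - 48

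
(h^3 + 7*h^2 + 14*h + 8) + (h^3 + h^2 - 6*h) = 2*h^3 + 8*h^2 + 8*h + 8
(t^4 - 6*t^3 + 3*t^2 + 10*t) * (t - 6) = t^5 - 12*t^4 + 39*t^3 - 8*t^2 - 60*t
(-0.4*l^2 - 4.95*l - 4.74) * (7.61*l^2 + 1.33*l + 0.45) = -3.044*l^4 - 38.2015*l^3 - 42.8349*l^2 - 8.5317*l - 2.133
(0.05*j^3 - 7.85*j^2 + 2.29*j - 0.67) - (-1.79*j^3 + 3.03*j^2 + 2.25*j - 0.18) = 1.84*j^3 - 10.88*j^2 + 0.04*j - 0.49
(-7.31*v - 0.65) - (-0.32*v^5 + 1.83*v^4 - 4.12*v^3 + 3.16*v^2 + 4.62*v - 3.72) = 0.32*v^5 - 1.83*v^4 + 4.12*v^3 - 3.16*v^2 - 11.93*v + 3.07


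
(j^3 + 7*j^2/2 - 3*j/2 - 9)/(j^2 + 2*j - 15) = (2*j^3 + 7*j^2 - 3*j - 18)/(2*(j^2 + 2*j - 15))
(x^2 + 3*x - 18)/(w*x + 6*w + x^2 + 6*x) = (x - 3)/(w + x)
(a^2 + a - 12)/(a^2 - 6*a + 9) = (a + 4)/(a - 3)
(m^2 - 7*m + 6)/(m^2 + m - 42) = (m - 1)/(m + 7)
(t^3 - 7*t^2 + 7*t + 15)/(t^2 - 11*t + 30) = (t^2 - 2*t - 3)/(t - 6)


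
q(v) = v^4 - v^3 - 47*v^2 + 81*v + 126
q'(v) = 4*v^3 - 3*v^2 - 94*v + 81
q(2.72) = 33.21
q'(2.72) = -116.38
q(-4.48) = -687.45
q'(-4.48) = 82.25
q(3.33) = -39.41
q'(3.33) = -117.58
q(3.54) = -63.57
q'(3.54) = -111.91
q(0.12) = 135.04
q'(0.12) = 69.68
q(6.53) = 190.61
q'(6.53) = 453.04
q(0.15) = 137.09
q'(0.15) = 66.85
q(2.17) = 92.41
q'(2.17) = -96.23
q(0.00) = 126.00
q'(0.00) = 81.00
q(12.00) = 13338.00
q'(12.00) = 5433.00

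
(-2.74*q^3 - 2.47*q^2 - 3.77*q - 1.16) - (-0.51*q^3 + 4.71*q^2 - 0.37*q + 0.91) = -2.23*q^3 - 7.18*q^2 - 3.4*q - 2.07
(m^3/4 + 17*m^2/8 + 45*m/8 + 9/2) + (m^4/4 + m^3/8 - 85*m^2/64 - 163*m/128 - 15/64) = m^4/4 + 3*m^3/8 + 51*m^2/64 + 557*m/128 + 273/64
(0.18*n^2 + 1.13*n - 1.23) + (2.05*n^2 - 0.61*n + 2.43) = 2.23*n^2 + 0.52*n + 1.2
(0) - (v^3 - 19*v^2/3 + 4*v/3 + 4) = -v^3 + 19*v^2/3 - 4*v/3 - 4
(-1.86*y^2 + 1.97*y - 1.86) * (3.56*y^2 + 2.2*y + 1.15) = -6.6216*y^4 + 2.9212*y^3 - 4.4266*y^2 - 1.8265*y - 2.139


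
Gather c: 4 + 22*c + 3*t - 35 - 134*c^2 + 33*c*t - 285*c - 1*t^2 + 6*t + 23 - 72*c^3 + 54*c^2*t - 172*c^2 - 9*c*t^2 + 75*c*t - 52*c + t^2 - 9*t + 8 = -72*c^3 + c^2*(54*t - 306) + c*(-9*t^2 + 108*t - 315)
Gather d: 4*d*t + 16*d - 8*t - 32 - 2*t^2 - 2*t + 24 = d*(4*t + 16) - 2*t^2 - 10*t - 8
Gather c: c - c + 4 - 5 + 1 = 0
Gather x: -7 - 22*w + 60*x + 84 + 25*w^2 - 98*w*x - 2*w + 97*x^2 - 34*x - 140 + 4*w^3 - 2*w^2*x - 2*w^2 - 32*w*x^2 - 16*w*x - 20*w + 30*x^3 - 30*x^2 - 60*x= 4*w^3 + 23*w^2 - 44*w + 30*x^3 + x^2*(67 - 32*w) + x*(-2*w^2 - 114*w - 34) - 63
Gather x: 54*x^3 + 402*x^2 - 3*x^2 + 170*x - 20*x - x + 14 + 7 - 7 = 54*x^3 + 399*x^2 + 149*x + 14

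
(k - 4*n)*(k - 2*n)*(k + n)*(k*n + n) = k^4*n - 5*k^3*n^2 + k^3*n + 2*k^2*n^3 - 5*k^2*n^2 + 8*k*n^4 + 2*k*n^3 + 8*n^4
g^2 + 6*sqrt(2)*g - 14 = (g - sqrt(2))*(g + 7*sqrt(2))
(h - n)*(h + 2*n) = h^2 + h*n - 2*n^2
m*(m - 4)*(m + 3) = m^3 - m^2 - 12*m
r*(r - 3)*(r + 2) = r^3 - r^2 - 6*r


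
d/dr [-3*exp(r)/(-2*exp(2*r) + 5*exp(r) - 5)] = (15 - 6*exp(2*r))*exp(r)/(4*exp(4*r) - 20*exp(3*r) + 45*exp(2*r) - 50*exp(r) + 25)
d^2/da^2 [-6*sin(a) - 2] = 6*sin(a)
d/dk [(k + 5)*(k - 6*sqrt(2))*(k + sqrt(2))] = 3*k^2 - 10*sqrt(2)*k + 10*k - 25*sqrt(2) - 12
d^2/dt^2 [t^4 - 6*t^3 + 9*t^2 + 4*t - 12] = 12*t^2 - 36*t + 18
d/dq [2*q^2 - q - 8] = 4*q - 1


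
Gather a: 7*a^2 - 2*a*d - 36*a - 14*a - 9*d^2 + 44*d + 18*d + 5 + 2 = 7*a^2 + a*(-2*d - 50) - 9*d^2 + 62*d + 7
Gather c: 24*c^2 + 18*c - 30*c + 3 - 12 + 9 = 24*c^2 - 12*c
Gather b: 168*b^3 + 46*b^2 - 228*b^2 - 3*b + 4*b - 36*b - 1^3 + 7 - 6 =168*b^3 - 182*b^2 - 35*b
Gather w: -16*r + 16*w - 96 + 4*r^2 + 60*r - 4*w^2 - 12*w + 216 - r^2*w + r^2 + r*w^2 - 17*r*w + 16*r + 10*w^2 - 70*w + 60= 5*r^2 + 60*r + w^2*(r + 6) + w*(-r^2 - 17*r - 66) + 180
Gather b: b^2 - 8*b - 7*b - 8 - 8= b^2 - 15*b - 16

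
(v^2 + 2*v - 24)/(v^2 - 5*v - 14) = (-v^2 - 2*v + 24)/(-v^2 + 5*v + 14)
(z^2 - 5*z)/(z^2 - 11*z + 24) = z*(z - 5)/(z^2 - 11*z + 24)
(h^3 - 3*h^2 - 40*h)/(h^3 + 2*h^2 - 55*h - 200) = h/(h + 5)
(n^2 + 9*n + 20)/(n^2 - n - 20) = (n + 5)/(n - 5)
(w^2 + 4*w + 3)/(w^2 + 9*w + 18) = (w + 1)/(w + 6)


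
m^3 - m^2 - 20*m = m*(m - 5)*(m + 4)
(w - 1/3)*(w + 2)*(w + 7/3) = w^3 + 4*w^2 + 29*w/9 - 14/9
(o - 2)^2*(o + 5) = o^3 + o^2 - 16*o + 20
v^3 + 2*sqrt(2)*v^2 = v^2*(v + 2*sqrt(2))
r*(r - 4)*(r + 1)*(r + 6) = r^4 + 3*r^3 - 22*r^2 - 24*r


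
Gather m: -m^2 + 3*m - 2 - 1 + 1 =-m^2 + 3*m - 2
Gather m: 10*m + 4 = 10*m + 4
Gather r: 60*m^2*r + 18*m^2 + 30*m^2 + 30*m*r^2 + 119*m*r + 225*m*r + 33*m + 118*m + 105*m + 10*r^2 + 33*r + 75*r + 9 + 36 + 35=48*m^2 + 256*m + r^2*(30*m + 10) + r*(60*m^2 + 344*m + 108) + 80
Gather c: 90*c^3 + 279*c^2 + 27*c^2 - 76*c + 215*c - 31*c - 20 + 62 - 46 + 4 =90*c^3 + 306*c^2 + 108*c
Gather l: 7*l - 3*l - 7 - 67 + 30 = 4*l - 44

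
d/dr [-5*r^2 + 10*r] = 10 - 10*r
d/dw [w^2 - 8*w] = 2*w - 8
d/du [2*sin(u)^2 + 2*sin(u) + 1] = 2*sin(2*u) + 2*cos(u)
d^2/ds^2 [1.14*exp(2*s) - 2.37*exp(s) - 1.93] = (4.56*exp(s) - 2.37)*exp(s)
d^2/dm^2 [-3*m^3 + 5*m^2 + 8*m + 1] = 10 - 18*m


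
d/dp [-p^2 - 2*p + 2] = -2*p - 2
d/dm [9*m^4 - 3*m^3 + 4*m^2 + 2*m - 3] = 36*m^3 - 9*m^2 + 8*m + 2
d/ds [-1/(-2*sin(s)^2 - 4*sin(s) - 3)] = -4*(sin(s) + 1)*cos(s)/(4*sin(s) - cos(2*s) + 4)^2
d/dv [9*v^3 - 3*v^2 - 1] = 3*v*(9*v - 2)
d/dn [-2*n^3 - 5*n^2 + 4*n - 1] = -6*n^2 - 10*n + 4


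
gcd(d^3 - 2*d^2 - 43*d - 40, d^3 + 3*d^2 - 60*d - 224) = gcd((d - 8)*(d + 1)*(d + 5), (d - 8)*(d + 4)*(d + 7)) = d - 8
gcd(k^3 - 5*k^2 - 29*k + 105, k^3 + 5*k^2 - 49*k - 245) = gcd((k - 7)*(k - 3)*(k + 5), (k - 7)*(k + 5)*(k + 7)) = k^2 - 2*k - 35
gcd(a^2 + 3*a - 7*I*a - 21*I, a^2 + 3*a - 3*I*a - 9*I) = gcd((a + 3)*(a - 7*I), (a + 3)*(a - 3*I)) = a + 3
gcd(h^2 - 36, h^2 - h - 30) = h - 6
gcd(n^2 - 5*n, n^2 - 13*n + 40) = n - 5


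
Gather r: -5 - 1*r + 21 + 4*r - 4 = 3*r + 12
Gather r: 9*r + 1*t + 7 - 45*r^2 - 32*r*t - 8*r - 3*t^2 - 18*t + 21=-45*r^2 + r*(1 - 32*t) - 3*t^2 - 17*t + 28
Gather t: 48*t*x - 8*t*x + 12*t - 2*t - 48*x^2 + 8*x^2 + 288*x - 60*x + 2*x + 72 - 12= t*(40*x + 10) - 40*x^2 + 230*x + 60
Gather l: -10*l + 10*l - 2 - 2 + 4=0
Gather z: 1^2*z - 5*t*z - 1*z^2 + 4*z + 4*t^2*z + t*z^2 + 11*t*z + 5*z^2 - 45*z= z^2*(t + 4) + z*(4*t^2 + 6*t - 40)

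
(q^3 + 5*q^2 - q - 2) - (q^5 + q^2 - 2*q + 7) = -q^5 + q^3 + 4*q^2 + q - 9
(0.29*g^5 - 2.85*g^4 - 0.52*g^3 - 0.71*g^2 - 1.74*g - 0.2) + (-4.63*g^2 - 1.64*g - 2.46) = 0.29*g^5 - 2.85*g^4 - 0.52*g^3 - 5.34*g^2 - 3.38*g - 2.66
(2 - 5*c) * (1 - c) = 5*c^2 - 7*c + 2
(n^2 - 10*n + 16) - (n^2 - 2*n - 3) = 19 - 8*n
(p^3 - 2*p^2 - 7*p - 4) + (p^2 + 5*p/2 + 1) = p^3 - p^2 - 9*p/2 - 3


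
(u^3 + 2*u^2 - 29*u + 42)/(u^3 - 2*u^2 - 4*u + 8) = (u^2 + 4*u - 21)/(u^2 - 4)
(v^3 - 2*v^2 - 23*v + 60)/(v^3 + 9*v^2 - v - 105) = (v - 4)/(v + 7)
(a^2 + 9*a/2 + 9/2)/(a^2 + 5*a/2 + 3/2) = (a + 3)/(a + 1)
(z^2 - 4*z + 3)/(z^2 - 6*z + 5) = (z - 3)/(z - 5)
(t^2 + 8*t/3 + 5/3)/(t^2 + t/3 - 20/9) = 3*(t + 1)/(3*t - 4)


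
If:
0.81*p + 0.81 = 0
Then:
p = -1.00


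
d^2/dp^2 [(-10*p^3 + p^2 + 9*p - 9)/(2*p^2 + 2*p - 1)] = 14*(-4*p^3 - 6*p^2 - 12*p - 5)/(8*p^6 + 24*p^5 + 12*p^4 - 16*p^3 - 6*p^2 + 6*p - 1)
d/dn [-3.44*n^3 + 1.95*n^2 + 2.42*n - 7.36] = -10.32*n^2 + 3.9*n + 2.42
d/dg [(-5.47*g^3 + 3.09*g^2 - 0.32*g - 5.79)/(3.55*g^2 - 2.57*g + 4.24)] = (-19.4185*g^4 + 28.1158*g^3 - 76.3837*g^2 + 67.3122*g - 16.2371)/(12.6025*g^4 - 18.247*g^3 + 36.7089*g^2 - 21.7936*g + 17.9776)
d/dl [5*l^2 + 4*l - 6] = 10*l + 4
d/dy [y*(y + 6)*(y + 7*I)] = 3*y^2 + y*(12 + 14*I) + 42*I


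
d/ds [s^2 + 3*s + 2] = 2*s + 3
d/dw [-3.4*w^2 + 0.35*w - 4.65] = 0.35 - 6.8*w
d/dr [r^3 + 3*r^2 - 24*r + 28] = 3*r^2 + 6*r - 24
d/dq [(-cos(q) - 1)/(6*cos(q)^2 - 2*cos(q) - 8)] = -3*sin(q)/(2*(3*cos(q) - 4)^2)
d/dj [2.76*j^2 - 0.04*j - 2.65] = 5.52*j - 0.04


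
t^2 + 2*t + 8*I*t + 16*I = (t + 2)*(t + 8*I)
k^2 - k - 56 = (k - 8)*(k + 7)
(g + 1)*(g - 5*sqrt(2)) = g^2 - 5*sqrt(2)*g + g - 5*sqrt(2)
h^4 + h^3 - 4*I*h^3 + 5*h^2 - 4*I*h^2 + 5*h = h*(h + 1)*(h - 5*I)*(h + I)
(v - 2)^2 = v^2 - 4*v + 4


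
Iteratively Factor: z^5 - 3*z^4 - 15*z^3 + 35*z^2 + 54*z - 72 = (z - 4)*(z^4 + z^3 - 11*z^2 - 9*z + 18) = (z - 4)*(z - 1)*(z^3 + 2*z^2 - 9*z - 18) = (z - 4)*(z - 1)*(z + 2)*(z^2 - 9) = (z - 4)*(z - 3)*(z - 1)*(z + 2)*(z + 3)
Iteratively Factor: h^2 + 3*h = (h)*(h + 3)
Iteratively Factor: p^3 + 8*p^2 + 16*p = (p + 4)*(p^2 + 4*p) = (p + 4)^2*(p)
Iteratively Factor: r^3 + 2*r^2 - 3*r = (r + 3)*(r^2 - r) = (r - 1)*(r + 3)*(r)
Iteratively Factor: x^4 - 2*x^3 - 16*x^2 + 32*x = (x - 2)*(x^3 - 16*x) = x*(x - 2)*(x^2 - 16) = x*(x - 4)*(x - 2)*(x + 4)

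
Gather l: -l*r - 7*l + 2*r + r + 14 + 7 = l*(-r - 7) + 3*r + 21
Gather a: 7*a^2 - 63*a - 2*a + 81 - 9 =7*a^2 - 65*a + 72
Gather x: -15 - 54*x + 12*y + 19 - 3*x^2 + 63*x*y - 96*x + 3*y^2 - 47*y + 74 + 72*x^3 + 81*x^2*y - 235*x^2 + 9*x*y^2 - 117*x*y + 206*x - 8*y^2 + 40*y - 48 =72*x^3 + x^2*(81*y - 238) + x*(9*y^2 - 54*y + 56) - 5*y^2 + 5*y + 30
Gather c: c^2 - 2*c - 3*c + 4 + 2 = c^2 - 5*c + 6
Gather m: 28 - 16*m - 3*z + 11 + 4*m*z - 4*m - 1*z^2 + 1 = m*(4*z - 20) - z^2 - 3*z + 40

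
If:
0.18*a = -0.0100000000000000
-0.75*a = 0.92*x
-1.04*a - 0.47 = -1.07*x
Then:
No Solution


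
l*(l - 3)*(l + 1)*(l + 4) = l^4 + 2*l^3 - 11*l^2 - 12*l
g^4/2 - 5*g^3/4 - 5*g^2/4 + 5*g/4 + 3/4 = (g/2 + 1/2)*(g - 3)*(g - 1)*(g + 1/2)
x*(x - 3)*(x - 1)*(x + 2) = x^4 - 2*x^3 - 5*x^2 + 6*x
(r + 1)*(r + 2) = r^2 + 3*r + 2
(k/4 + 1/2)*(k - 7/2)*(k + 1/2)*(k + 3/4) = k^4/4 - k^3/16 - 17*k^2/8 - 149*k/64 - 21/32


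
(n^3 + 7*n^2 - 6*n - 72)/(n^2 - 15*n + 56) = (n^3 + 7*n^2 - 6*n - 72)/(n^2 - 15*n + 56)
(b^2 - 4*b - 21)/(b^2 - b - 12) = (b - 7)/(b - 4)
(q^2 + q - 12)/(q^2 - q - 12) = (-q^2 - q + 12)/(-q^2 + q + 12)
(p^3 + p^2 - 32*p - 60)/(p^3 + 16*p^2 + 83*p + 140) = (p^2 - 4*p - 12)/(p^2 + 11*p + 28)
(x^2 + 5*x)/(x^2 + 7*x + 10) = x/(x + 2)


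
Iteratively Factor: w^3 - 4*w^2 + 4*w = (w - 2)*(w^2 - 2*w) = (w - 2)^2*(w)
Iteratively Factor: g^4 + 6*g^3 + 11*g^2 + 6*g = (g + 1)*(g^3 + 5*g^2 + 6*g) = (g + 1)*(g + 2)*(g^2 + 3*g) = g*(g + 1)*(g + 2)*(g + 3)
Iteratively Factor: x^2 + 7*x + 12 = (x + 4)*(x + 3)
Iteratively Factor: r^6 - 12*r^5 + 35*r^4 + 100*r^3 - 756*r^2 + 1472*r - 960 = (r - 2)*(r^5 - 10*r^4 + 15*r^3 + 130*r^2 - 496*r + 480) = (r - 5)*(r - 2)*(r^4 - 5*r^3 - 10*r^2 + 80*r - 96) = (r - 5)*(r - 3)*(r - 2)*(r^3 - 2*r^2 - 16*r + 32) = (r - 5)*(r - 3)*(r - 2)^2*(r^2 - 16) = (r - 5)*(r - 4)*(r - 3)*(r - 2)^2*(r + 4)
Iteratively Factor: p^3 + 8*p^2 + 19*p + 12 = (p + 3)*(p^2 + 5*p + 4) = (p + 1)*(p + 3)*(p + 4)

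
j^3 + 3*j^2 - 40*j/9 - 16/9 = (j - 4/3)*(j + 1/3)*(j + 4)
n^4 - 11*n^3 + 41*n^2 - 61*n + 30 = (n - 5)*(n - 3)*(n - 2)*(n - 1)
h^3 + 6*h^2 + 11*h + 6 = (h + 1)*(h + 2)*(h + 3)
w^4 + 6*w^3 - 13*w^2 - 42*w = w*(w - 3)*(w + 2)*(w + 7)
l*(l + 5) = l^2 + 5*l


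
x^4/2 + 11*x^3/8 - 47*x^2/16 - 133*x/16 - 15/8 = (x/2 + 1)*(x - 5/2)*(x + 1/4)*(x + 3)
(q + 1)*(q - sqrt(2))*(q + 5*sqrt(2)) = q^3 + q^2 + 4*sqrt(2)*q^2 - 10*q + 4*sqrt(2)*q - 10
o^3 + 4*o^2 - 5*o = o*(o - 1)*(o + 5)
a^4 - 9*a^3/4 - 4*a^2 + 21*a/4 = a*(a - 3)*(a - 1)*(a + 7/4)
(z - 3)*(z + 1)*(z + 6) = z^3 + 4*z^2 - 15*z - 18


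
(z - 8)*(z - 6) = z^2 - 14*z + 48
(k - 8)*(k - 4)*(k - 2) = k^3 - 14*k^2 + 56*k - 64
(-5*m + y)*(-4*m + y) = 20*m^2 - 9*m*y + y^2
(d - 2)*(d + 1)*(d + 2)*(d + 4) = d^4 + 5*d^3 - 20*d - 16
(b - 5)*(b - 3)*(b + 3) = b^3 - 5*b^2 - 9*b + 45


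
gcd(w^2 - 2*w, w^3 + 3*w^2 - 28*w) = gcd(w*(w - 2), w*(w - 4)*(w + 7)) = w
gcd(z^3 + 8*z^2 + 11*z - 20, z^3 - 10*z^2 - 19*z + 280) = z + 5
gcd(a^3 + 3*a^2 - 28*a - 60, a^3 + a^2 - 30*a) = a^2 + a - 30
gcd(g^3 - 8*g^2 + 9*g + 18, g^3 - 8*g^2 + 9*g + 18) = g^3 - 8*g^2 + 9*g + 18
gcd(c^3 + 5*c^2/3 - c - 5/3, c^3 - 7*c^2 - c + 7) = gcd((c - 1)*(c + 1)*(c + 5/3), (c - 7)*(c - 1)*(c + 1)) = c^2 - 1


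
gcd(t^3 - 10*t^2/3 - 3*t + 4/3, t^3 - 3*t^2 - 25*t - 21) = t + 1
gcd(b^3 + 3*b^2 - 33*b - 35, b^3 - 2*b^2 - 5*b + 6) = 1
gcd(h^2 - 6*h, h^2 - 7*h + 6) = h - 6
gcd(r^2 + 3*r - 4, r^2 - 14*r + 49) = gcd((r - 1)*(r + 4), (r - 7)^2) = 1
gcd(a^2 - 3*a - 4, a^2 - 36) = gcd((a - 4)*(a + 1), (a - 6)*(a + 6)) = 1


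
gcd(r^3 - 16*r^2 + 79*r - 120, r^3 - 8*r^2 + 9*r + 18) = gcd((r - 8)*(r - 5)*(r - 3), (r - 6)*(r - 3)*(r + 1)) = r - 3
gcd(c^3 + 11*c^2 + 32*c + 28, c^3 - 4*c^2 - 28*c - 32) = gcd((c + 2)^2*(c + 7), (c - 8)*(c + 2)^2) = c^2 + 4*c + 4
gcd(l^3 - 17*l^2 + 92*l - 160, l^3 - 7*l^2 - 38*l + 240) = l^2 - 13*l + 40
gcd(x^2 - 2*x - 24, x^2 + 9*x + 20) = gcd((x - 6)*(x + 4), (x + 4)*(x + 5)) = x + 4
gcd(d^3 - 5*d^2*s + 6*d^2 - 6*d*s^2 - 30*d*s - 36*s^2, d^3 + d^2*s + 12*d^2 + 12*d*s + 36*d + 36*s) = d^2 + d*s + 6*d + 6*s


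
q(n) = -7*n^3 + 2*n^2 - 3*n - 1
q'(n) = -21*n^2 + 4*n - 3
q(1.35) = -18.63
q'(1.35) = -35.87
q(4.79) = -738.80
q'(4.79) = -465.67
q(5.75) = -1282.89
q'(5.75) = -674.31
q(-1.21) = 17.96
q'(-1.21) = -38.59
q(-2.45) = 121.30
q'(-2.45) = -138.85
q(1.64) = -31.42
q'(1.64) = -52.92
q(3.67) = -331.09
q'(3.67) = -271.17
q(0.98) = -8.61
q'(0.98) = -19.25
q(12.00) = -11845.00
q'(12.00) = -2979.00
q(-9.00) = 5291.00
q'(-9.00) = -1740.00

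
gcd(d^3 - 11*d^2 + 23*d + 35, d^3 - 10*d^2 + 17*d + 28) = d^2 - 6*d - 7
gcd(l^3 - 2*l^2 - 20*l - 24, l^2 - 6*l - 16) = l + 2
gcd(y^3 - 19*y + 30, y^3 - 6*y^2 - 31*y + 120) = y^2 + 2*y - 15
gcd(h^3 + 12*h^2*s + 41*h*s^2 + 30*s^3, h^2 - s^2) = h + s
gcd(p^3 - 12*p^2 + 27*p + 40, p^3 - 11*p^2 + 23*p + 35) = p^2 - 4*p - 5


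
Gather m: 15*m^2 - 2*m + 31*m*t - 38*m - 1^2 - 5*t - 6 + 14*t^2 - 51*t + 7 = 15*m^2 + m*(31*t - 40) + 14*t^2 - 56*t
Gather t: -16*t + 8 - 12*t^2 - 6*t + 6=-12*t^2 - 22*t + 14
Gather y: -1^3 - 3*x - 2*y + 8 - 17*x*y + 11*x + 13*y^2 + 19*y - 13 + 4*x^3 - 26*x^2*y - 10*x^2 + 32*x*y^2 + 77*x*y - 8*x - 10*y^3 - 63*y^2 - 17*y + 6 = 4*x^3 - 10*x^2 - 10*y^3 + y^2*(32*x - 50) + y*(-26*x^2 + 60*x)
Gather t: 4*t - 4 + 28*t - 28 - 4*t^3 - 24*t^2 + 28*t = -4*t^3 - 24*t^2 + 60*t - 32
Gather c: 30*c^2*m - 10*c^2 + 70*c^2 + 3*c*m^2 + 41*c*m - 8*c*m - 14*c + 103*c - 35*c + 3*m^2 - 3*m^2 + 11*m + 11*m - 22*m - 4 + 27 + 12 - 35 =c^2*(30*m + 60) + c*(3*m^2 + 33*m + 54)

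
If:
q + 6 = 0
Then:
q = -6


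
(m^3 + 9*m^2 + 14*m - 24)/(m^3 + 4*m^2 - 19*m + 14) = (m^2 + 10*m + 24)/(m^2 + 5*m - 14)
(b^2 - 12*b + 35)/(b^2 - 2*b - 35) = (b - 5)/(b + 5)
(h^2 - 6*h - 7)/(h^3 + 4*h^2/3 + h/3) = 3*(h - 7)/(h*(3*h + 1))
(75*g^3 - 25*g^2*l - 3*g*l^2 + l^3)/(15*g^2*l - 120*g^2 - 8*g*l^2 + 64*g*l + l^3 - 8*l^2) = (5*g + l)/(l - 8)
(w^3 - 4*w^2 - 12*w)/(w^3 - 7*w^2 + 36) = w/(w - 3)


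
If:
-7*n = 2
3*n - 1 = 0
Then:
No Solution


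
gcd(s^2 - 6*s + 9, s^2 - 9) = s - 3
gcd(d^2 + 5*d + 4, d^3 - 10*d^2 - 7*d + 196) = d + 4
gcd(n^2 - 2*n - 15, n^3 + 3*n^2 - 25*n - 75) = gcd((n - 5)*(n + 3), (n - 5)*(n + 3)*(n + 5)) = n^2 - 2*n - 15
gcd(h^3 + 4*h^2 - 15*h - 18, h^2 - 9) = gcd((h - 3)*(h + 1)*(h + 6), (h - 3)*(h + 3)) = h - 3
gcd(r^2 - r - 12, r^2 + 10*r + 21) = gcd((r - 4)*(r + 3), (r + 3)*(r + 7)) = r + 3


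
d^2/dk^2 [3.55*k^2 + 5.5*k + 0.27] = 7.10000000000000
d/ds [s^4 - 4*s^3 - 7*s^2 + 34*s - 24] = 4*s^3 - 12*s^2 - 14*s + 34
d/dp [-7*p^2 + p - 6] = 1 - 14*p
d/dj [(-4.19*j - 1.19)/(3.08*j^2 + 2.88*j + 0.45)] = (12.9052*j^2 + 7.3304*j + 1.5417)/(9.4864*j^4 + 17.7408*j^3 + 11.0664*j^2 + 2.592*j + 0.2025)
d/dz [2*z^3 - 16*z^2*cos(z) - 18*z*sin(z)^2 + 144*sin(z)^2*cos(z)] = 16*z^2*sin(z) + 6*z^2 - 18*z*sin(2*z) - 32*z*cos(z) - 36*sin(z) + 108*sin(3*z) + 9*cos(2*z) - 9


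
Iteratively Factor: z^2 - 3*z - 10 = (z + 2)*(z - 5)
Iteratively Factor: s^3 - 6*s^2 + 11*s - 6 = (s - 1)*(s^2 - 5*s + 6) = (s - 3)*(s - 1)*(s - 2)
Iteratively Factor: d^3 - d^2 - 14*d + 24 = (d - 2)*(d^2 + d - 12) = (d - 3)*(d - 2)*(d + 4)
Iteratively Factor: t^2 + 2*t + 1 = (t + 1)*(t + 1)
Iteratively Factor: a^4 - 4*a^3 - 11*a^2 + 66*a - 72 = (a - 2)*(a^3 - 2*a^2 - 15*a + 36) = (a - 3)*(a - 2)*(a^2 + a - 12) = (a - 3)*(a - 2)*(a + 4)*(a - 3)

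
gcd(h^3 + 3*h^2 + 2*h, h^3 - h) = h^2 + h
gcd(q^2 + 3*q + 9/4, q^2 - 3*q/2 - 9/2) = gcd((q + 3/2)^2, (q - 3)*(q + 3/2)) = q + 3/2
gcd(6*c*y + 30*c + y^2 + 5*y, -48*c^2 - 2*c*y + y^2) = 6*c + y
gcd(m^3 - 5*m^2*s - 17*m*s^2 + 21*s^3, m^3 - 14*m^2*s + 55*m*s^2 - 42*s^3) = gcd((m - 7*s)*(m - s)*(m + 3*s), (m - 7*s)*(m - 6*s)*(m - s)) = m^2 - 8*m*s + 7*s^2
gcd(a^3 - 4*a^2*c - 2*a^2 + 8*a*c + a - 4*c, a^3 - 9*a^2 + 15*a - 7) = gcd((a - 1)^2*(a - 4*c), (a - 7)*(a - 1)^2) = a^2 - 2*a + 1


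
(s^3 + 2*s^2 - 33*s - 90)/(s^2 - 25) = (s^2 - 3*s - 18)/(s - 5)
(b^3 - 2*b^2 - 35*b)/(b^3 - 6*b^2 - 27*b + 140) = b/(b - 4)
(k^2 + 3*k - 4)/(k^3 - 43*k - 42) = (-k^2 - 3*k + 4)/(-k^3 + 43*k + 42)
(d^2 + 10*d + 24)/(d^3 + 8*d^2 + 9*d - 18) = (d + 4)/(d^2 + 2*d - 3)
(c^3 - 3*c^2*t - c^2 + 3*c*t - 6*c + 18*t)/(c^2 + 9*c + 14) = (c^2 - 3*c*t - 3*c + 9*t)/(c + 7)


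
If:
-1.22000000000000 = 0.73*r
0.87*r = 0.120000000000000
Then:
No Solution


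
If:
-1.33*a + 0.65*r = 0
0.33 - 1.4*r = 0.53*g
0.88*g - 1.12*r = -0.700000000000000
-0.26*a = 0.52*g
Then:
No Solution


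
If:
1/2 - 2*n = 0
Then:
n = 1/4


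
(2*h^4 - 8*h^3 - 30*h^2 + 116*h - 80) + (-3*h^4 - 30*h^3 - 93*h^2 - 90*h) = -h^4 - 38*h^3 - 123*h^2 + 26*h - 80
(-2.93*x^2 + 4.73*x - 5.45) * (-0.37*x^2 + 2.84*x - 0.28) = 1.0841*x^4 - 10.0713*x^3 + 16.2701*x^2 - 16.8024*x + 1.526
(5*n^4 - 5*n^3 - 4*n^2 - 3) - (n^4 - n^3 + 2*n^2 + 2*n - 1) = 4*n^4 - 4*n^3 - 6*n^2 - 2*n - 2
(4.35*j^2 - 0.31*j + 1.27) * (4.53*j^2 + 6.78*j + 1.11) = 19.7055*j^4 + 28.0887*j^3 + 8.4798*j^2 + 8.2665*j + 1.4097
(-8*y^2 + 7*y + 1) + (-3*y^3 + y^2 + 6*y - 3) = -3*y^3 - 7*y^2 + 13*y - 2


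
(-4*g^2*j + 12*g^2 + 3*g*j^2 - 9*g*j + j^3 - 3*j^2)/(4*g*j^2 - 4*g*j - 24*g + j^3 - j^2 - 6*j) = (-g + j)/(j + 2)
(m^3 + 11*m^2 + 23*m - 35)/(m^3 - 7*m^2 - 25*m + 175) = (m^2 + 6*m - 7)/(m^2 - 12*m + 35)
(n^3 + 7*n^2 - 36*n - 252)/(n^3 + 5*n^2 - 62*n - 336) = (n - 6)/(n - 8)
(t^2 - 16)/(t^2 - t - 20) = (t - 4)/(t - 5)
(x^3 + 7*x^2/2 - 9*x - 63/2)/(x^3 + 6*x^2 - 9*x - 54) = (x + 7/2)/(x + 6)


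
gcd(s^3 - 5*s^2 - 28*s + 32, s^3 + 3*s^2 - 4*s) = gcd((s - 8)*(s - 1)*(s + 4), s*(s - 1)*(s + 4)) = s^2 + 3*s - 4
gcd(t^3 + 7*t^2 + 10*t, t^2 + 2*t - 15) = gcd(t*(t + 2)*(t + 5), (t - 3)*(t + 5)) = t + 5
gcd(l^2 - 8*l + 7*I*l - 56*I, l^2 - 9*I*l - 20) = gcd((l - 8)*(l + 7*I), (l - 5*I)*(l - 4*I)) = 1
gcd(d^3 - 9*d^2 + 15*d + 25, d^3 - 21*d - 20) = d^2 - 4*d - 5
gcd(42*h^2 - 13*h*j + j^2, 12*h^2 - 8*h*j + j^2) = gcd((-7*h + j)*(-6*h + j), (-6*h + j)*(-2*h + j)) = 6*h - j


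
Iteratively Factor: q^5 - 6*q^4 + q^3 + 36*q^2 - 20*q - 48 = (q + 1)*(q^4 - 7*q^3 + 8*q^2 + 28*q - 48) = (q - 3)*(q + 1)*(q^3 - 4*q^2 - 4*q + 16) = (q - 3)*(q + 1)*(q + 2)*(q^2 - 6*q + 8) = (q - 3)*(q - 2)*(q + 1)*(q + 2)*(q - 4)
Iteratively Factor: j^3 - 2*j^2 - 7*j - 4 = (j - 4)*(j^2 + 2*j + 1) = (j - 4)*(j + 1)*(j + 1)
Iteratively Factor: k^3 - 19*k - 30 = (k + 2)*(k^2 - 2*k - 15) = (k - 5)*(k + 2)*(k + 3)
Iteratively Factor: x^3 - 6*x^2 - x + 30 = (x - 5)*(x^2 - x - 6) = (x - 5)*(x + 2)*(x - 3)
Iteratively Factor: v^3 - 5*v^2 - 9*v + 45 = (v - 5)*(v^2 - 9) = (v - 5)*(v + 3)*(v - 3)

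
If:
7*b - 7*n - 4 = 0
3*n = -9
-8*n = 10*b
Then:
No Solution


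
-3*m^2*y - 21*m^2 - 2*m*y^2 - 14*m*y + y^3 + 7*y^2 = (-3*m + y)*(m + y)*(y + 7)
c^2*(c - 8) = c^3 - 8*c^2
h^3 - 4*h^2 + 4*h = h*(h - 2)^2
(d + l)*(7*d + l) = 7*d^2 + 8*d*l + l^2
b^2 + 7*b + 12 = (b + 3)*(b + 4)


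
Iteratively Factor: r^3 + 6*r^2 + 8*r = (r)*(r^2 + 6*r + 8) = r*(r + 2)*(r + 4)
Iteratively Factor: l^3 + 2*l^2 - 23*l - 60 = (l + 3)*(l^2 - l - 20) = (l + 3)*(l + 4)*(l - 5)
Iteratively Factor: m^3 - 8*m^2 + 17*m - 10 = (m - 1)*(m^2 - 7*m + 10) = (m - 5)*(m - 1)*(m - 2)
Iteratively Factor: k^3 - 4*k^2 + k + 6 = (k + 1)*(k^2 - 5*k + 6) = (k - 3)*(k + 1)*(k - 2)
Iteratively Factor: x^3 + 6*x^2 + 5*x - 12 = (x - 1)*(x^2 + 7*x + 12) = (x - 1)*(x + 3)*(x + 4)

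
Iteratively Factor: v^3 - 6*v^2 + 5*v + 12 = (v + 1)*(v^2 - 7*v + 12) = (v - 3)*(v + 1)*(v - 4)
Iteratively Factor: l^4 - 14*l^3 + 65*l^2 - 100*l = (l - 4)*(l^3 - 10*l^2 + 25*l) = l*(l - 4)*(l^2 - 10*l + 25) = l*(l - 5)*(l - 4)*(l - 5)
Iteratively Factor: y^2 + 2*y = (y + 2)*(y)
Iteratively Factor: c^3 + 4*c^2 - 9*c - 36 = (c + 4)*(c^2 - 9) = (c - 3)*(c + 4)*(c + 3)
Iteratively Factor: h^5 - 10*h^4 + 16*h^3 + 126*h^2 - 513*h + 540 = (h - 3)*(h^4 - 7*h^3 - 5*h^2 + 111*h - 180) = (h - 3)^2*(h^3 - 4*h^2 - 17*h + 60) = (h - 3)^2*(h + 4)*(h^2 - 8*h + 15) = (h - 5)*(h - 3)^2*(h + 4)*(h - 3)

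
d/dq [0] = 0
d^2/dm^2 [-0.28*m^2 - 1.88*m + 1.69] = -0.560000000000000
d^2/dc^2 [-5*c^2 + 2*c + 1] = -10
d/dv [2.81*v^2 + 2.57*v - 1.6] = 5.62*v + 2.57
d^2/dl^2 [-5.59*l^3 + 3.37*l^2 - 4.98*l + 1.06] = 6.74 - 33.54*l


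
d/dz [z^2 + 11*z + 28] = 2*z + 11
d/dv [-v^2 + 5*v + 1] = 5 - 2*v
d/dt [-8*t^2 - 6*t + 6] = -16*t - 6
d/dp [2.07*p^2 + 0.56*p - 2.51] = 4.14*p + 0.56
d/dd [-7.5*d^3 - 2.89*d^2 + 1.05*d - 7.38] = -22.5*d^2 - 5.78*d + 1.05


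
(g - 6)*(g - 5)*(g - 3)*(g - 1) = g^4 - 15*g^3 + 77*g^2 - 153*g + 90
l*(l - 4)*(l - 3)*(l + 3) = l^4 - 4*l^3 - 9*l^2 + 36*l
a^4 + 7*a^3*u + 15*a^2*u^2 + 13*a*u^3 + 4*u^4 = (a + u)^3*(a + 4*u)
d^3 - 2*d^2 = d^2*(d - 2)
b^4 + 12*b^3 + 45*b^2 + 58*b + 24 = (b + 1)^2*(b + 4)*(b + 6)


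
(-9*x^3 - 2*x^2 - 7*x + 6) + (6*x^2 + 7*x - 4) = -9*x^3 + 4*x^2 + 2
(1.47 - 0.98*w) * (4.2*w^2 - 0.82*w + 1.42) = -4.116*w^3 + 6.9776*w^2 - 2.597*w + 2.0874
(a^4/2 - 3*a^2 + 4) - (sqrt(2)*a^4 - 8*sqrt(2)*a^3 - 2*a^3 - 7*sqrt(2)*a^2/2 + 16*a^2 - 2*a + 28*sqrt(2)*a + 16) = -sqrt(2)*a^4 + a^4/2 + 2*a^3 + 8*sqrt(2)*a^3 - 19*a^2 + 7*sqrt(2)*a^2/2 - 28*sqrt(2)*a + 2*a - 12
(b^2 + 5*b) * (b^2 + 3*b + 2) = b^4 + 8*b^3 + 17*b^2 + 10*b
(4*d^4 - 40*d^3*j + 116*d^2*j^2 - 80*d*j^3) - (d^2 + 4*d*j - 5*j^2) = 4*d^4 - 40*d^3*j + 116*d^2*j^2 - d^2 - 80*d*j^3 - 4*d*j + 5*j^2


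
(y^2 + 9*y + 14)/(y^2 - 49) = (y + 2)/(y - 7)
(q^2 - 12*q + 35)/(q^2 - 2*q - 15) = (q - 7)/(q + 3)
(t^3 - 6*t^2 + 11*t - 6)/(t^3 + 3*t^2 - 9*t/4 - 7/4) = 4*(t^2 - 5*t + 6)/(4*t^2 + 16*t + 7)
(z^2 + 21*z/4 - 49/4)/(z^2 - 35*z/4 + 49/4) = (z + 7)/(z - 7)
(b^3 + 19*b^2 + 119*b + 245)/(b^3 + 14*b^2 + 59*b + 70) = (b + 7)/(b + 2)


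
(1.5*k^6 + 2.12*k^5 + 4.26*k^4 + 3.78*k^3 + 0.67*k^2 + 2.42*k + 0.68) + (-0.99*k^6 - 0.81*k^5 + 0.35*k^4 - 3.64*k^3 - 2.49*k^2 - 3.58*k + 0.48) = 0.51*k^6 + 1.31*k^5 + 4.61*k^4 + 0.14*k^3 - 1.82*k^2 - 1.16*k + 1.16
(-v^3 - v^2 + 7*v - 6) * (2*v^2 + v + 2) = -2*v^5 - 3*v^4 + 11*v^3 - 7*v^2 + 8*v - 12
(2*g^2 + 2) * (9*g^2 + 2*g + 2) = 18*g^4 + 4*g^3 + 22*g^2 + 4*g + 4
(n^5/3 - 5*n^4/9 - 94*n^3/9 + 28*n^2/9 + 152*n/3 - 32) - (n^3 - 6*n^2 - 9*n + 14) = n^5/3 - 5*n^4/9 - 103*n^3/9 + 82*n^2/9 + 179*n/3 - 46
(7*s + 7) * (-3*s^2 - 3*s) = -21*s^3 - 42*s^2 - 21*s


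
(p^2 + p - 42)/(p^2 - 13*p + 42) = (p + 7)/(p - 7)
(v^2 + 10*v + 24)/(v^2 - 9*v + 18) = (v^2 + 10*v + 24)/(v^2 - 9*v + 18)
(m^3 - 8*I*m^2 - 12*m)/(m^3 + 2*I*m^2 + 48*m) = (m - 2*I)/(m + 8*I)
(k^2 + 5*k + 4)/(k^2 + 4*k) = (k + 1)/k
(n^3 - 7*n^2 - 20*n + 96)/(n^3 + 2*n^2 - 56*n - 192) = (n - 3)/(n + 6)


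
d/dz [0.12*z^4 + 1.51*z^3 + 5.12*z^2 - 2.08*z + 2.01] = 0.48*z^3 + 4.53*z^2 + 10.24*z - 2.08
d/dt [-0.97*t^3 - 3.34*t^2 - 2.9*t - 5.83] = -2.91*t^2 - 6.68*t - 2.9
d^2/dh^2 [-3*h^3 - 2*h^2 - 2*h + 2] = -18*h - 4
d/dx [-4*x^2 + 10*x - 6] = 10 - 8*x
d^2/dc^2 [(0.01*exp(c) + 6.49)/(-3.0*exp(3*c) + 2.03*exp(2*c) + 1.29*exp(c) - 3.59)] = (-0.36*exp(6*c) - 525.5073*exp(5*c) + 434.569091*exp(4*c) - 55.319677*exp(3*c) + 577.652349*exp(2*c) - 200.035012*exp(c) - 30.18472)*exp(c)/(27.0*exp(9*c) - 54.81*exp(8*c) + 2.25809999999999*exp(7*c) + 135.701173*exp(6*c) - 132.149583*exp(5*c) - 49.112076*exp(4*c) + 170.253009*exp(3*c) - 60.566172*exp(2*c) - 49.876947*exp(c) + 46.268279)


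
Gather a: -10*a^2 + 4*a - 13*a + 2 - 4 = -10*a^2 - 9*a - 2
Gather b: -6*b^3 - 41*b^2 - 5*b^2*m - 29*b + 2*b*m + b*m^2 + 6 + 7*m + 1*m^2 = -6*b^3 + b^2*(-5*m - 41) + b*(m^2 + 2*m - 29) + m^2 + 7*m + 6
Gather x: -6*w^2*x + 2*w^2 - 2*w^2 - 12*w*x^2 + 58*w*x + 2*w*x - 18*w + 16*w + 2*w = -12*w*x^2 + x*(-6*w^2 + 60*w)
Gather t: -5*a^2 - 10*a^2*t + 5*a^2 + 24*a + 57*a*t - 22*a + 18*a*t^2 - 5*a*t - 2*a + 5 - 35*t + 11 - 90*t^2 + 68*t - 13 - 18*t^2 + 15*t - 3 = t^2*(18*a - 108) + t*(-10*a^2 + 52*a + 48)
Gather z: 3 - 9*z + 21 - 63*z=24 - 72*z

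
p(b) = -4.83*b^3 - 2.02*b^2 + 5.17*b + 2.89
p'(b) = -14.49*b^2 - 4.04*b + 5.17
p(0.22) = 3.88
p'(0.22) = 3.58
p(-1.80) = 15.21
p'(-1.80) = -34.51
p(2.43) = -65.78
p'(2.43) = -90.21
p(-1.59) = 8.98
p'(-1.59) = -25.04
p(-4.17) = 296.44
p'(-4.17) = -229.95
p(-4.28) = 322.44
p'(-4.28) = -242.97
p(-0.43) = 0.68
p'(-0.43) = 4.23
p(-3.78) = 215.35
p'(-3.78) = -186.60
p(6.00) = -1082.09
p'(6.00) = -540.71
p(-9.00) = 3313.81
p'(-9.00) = -1132.16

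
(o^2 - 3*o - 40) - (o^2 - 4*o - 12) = o - 28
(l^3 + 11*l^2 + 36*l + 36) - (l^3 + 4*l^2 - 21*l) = 7*l^2 + 57*l + 36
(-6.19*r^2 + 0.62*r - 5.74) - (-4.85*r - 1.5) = -6.19*r^2 + 5.47*r - 4.24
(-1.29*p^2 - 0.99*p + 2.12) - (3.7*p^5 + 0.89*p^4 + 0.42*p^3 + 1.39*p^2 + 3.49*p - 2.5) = -3.7*p^5 - 0.89*p^4 - 0.42*p^3 - 2.68*p^2 - 4.48*p + 4.62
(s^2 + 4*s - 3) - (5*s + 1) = s^2 - s - 4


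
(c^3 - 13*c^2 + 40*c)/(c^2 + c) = (c^2 - 13*c + 40)/(c + 1)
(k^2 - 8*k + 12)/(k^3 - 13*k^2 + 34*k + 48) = (k - 2)/(k^2 - 7*k - 8)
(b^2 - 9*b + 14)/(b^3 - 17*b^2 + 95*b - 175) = (b - 2)/(b^2 - 10*b + 25)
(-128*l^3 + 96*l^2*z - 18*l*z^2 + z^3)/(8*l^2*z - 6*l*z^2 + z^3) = (64*l^2 - 16*l*z + z^2)/(z*(-4*l + z))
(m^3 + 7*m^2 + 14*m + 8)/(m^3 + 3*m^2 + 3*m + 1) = (m^2 + 6*m + 8)/(m^2 + 2*m + 1)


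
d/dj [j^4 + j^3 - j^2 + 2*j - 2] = 4*j^3 + 3*j^2 - 2*j + 2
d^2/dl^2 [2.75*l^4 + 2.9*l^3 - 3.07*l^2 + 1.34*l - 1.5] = 33.0*l^2 + 17.4*l - 6.14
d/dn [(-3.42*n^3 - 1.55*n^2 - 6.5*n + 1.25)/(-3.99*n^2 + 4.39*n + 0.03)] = (13.6458*n^4 - 30.0276*n^3 - 33.0473*n^2 + 9.882*n - 5.6825)/(15.9201*n^4 - 35.0322*n^3 + 19.0327*n^2 + 0.2634*n + 0.0009)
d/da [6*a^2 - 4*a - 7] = 12*a - 4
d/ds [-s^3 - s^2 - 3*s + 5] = -3*s^2 - 2*s - 3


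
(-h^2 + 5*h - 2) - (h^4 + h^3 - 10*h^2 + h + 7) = -h^4 - h^3 + 9*h^2 + 4*h - 9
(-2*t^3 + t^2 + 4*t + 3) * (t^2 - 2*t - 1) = -2*t^5 + 5*t^4 + 4*t^3 - 6*t^2 - 10*t - 3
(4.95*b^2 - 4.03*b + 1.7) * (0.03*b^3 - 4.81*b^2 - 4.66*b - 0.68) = 0.1485*b^5 - 23.9304*b^4 - 3.6317*b^3 + 7.2368*b^2 - 5.1816*b - 1.156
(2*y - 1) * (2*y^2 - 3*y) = 4*y^3 - 8*y^2 + 3*y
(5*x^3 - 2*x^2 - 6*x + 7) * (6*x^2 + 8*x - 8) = 30*x^5 + 28*x^4 - 92*x^3 + 10*x^2 + 104*x - 56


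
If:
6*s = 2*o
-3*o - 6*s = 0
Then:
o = 0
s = 0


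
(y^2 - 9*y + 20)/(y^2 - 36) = (y^2 - 9*y + 20)/(y^2 - 36)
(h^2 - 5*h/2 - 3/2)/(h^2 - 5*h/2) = (2*h^2 - 5*h - 3)/(h*(2*h - 5))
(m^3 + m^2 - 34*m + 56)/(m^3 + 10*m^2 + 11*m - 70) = (m - 4)/(m + 5)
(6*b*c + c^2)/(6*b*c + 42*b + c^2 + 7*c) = c/(c + 7)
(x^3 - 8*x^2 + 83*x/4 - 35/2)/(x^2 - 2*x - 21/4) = (2*x^2 - 9*x + 10)/(2*x + 3)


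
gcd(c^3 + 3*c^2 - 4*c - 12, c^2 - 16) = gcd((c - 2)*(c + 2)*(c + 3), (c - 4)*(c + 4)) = 1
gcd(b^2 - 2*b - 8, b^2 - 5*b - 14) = b + 2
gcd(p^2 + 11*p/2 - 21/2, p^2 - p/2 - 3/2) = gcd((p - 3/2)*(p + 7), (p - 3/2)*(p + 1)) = p - 3/2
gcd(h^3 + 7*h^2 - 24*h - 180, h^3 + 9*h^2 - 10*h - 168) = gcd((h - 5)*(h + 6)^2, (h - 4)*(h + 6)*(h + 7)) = h + 6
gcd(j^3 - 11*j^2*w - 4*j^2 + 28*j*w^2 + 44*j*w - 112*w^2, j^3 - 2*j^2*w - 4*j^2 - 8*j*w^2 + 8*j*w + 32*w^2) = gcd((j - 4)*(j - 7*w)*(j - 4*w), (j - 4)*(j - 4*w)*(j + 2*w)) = -j^2 + 4*j*w + 4*j - 16*w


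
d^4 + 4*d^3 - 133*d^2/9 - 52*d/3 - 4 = (d - 3)*(d + 1/3)*(d + 2/3)*(d + 6)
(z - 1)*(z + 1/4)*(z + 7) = z^3 + 25*z^2/4 - 11*z/2 - 7/4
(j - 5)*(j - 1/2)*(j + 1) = j^3 - 9*j^2/2 - 3*j + 5/2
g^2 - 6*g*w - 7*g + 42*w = (g - 7)*(g - 6*w)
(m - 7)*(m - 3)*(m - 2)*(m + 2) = m^4 - 10*m^3 + 17*m^2 + 40*m - 84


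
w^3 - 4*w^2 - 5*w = w*(w - 5)*(w + 1)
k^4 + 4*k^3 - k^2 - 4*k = k*(k - 1)*(k + 1)*(k + 4)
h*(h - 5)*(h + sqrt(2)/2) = h^3 - 5*h^2 + sqrt(2)*h^2/2 - 5*sqrt(2)*h/2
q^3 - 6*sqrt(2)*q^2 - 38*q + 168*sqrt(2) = (q - 7*sqrt(2))*(q - 3*sqrt(2))*(q + 4*sqrt(2))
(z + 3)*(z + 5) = z^2 + 8*z + 15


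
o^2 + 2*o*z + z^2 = (o + z)^2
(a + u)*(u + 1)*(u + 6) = a*u^2 + 7*a*u + 6*a + u^3 + 7*u^2 + 6*u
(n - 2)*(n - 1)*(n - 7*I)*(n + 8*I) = n^4 - 3*n^3 + I*n^3 + 58*n^2 - 3*I*n^2 - 168*n + 2*I*n + 112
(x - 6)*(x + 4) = x^2 - 2*x - 24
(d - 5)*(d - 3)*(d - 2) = d^3 - 10*d^2 + 31*d - 30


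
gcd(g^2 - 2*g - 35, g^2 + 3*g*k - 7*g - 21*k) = g - 7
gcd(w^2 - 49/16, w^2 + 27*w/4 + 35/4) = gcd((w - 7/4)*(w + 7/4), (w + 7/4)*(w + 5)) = w + 7/4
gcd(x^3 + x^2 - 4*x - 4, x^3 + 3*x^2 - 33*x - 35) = x + 1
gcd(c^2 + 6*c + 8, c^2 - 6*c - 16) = c + 2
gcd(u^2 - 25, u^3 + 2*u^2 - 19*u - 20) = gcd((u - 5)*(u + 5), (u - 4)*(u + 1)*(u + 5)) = u + 5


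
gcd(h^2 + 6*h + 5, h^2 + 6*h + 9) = 1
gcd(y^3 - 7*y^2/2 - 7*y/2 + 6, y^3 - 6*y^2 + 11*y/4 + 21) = y^2 - 5*y/2 - 6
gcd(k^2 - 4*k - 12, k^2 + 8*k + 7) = 1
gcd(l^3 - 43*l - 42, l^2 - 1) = l + 1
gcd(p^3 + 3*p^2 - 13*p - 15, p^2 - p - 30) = p + 5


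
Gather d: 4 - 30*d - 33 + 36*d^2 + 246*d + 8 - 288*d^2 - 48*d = -252*d^2 + 168*d - 21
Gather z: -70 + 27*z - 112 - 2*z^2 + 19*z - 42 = -2*z^2 + 46*z - 224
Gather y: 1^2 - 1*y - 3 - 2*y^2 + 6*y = -2*y^2 + 5*y - 2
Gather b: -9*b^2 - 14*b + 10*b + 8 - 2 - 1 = -9*b^2 - 4*b + 5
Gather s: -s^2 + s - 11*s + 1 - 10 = -s^2 - 10*s - 9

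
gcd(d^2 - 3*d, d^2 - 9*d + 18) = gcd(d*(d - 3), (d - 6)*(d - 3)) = d - 3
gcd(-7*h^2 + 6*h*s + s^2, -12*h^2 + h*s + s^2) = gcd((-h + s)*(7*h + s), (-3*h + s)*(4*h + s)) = 1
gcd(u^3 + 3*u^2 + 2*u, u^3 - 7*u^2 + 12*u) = u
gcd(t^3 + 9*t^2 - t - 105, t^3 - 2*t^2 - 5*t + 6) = t - 3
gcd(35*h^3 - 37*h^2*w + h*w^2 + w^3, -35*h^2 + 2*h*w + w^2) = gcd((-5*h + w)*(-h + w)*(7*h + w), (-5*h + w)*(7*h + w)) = -35*h^2 + 2*h*w + w^2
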